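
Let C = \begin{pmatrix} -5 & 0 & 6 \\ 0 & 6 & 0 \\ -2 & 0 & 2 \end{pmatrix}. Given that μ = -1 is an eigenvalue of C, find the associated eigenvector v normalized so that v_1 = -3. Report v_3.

C + 1I = [[-4, 0, 6], [0, 7, 0], [-2, 0, 3]].
Solving (C + 1I)v = 0 gives the eigenspace spanned by (-3, 0, -2).
With v_1 = -3, v = (-3, 0, -2), so v_3 = -2.

-2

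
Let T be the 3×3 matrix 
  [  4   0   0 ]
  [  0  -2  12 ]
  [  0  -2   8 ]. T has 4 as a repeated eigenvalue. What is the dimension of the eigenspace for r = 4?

2

T − 4I = [[0, 0, 0], [0, -6, 12], [0, -2, 4]].
This matrix has rank 1, so its null space has dimension 3 − 1 = 2.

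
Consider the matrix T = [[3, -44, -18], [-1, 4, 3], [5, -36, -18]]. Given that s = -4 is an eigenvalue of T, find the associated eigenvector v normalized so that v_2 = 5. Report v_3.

T + 4I = [[7, -44, -18], [-1, 8, 3], [5, -36, -14]].
Solving (T + 4I)v = 0 gives the eigenspace spanned by (-20, 5, -20).
With v_2 = 5, v = (-20, 5, -20), so v_3 = -20.

-20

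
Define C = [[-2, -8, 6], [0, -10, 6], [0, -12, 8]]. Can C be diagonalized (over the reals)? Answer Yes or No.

Characteristic polynomial: p(r) = r^3 + 4r^2 - 4r - 16 = (r - 2)(r + 2)(r + 4).
All 3 eigenvalues are distinct, so C is diagonalizable.

Yes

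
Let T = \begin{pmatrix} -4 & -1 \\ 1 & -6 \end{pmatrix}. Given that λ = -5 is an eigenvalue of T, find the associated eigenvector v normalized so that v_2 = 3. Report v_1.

3

T + 5I = [[1, -1], [1, -1]].
Solving (T + 5I)v = 0 gives the eigenspace spanned by (3, 3).
With v_2 = 3, v = (3, 3), so v_1 = 3.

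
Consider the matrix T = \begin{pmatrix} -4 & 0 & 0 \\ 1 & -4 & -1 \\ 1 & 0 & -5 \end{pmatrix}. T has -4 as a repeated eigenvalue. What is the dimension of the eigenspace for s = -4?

T + 4I = [[0, 0, 0], [1, 0, -1], [1, 0, -1]].
This matrix has rank 1, so its null space has dimension 3 − 1 = 2.

2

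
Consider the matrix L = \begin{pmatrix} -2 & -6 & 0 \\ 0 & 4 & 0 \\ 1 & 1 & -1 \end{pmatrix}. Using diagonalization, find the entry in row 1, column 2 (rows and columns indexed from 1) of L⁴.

-240

Characteristic polynomial: s^3 - s^2 - 10s - 8 = (s - 4)(s + 1)(s + 2), so the eigenvalues are -2, -1, 4.
s=-2: eigenvector (1, 0, -1).
s=4: eigenvector (-1, 1, 0).
s=-1: eigenvector (0, 0, 1).
P = [[1, -1, 0], [0, 1, 0], [-1, 0, 1]], D = diag(-2, 4, -1), P⁻¹ = [[1, 1, 0], [0, 1, 0], [1, 1, 1]].
L⁴ = P·diag(16, 256, 1)·P⁻¹ = [[16, -240, 0], [0, 256, 0], [-15, -15, 1]].
The requested entry is -240.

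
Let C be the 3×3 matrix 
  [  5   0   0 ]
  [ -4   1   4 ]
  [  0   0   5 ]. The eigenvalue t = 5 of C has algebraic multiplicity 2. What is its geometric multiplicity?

2

C − 5I = [[0, 0, 0], [-4, -4, 4], [0, 0, 0]].
This matrix has rank 1, so its null space has dimension 3 − 1 = 2.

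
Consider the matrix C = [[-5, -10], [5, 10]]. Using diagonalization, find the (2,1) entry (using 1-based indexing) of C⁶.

15625

Characteristic polynomial: r^2 - 5r = r(r - 5), so the eigenvalues are 0, 5.
r=5: eigenvector (1, -1).
r=0: eigenvector (2, -1).
P = [[1, 2], [-1, -1]], D = diag(5, 0), P⁻¹ = [[-1, -2], [1, 1]].
C⁶ = P·diag(15625, 0)·P⁻¹ = [[-15625, -31250], [15625, 31250]].
The requested entry is 15625.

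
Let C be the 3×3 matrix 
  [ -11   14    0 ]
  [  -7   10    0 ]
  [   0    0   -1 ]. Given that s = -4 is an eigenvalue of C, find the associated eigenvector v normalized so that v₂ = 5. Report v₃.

C + 4I = [[-7, 14, 0], [-7, 14, 0], [0, 0, 3]].
Solving (C + 4I)v = 0 gives the eigenspace spanned by (10, 5, 0).
With v₂ = 5, v = (10, 5, 0), so v₃ = 0.

0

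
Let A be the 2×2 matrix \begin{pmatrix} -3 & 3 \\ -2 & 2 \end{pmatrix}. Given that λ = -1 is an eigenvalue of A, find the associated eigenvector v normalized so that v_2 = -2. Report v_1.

-3

A + 1I = [[-2, 3], [-2, 3]].
Solving (A + 1I)v = 0 gives the eigenspace spanned by (-3, -2).
With v_2 = -2, v = (-3, -2), so v_1 = -3.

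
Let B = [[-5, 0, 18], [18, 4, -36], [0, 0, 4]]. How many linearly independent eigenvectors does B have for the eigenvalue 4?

B − 4I = [[-9, 0, 18], [18, 0, -36], [0, 0, 0]].
This matrix has rank 1, so its null space has dimension 3 − 1 = 2.

2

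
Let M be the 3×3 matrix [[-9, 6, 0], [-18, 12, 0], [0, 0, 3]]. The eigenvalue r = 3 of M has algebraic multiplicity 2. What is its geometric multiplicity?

M − 3I = [[-12, 6, 0], [-18, 9, 0], [0, 0, 0]].
This matrix has rank 1, so its null space has dimension 3 − 1 = 2.

2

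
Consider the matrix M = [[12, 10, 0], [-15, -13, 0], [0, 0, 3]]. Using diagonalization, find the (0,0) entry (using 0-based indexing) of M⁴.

Characteristic polynomial: r^3 - 2r^2 - 9r + 18 = (r - 3)(r - 2)(r + 3), so the eigenvalues are -3, 2, 3.
r=2: eigenvector (-1, 1, 0).
r=-3: eigenvector (2, -3, 0).
r=3: eigenvector (0, 0, 1).
P = [[-1, 2, 0], [1, -3, 0], [0, 0, 1]], D = diag(2, -3, 3), P⁻¹ = [[-3, -2, 0], [-1, -1, 0], [0, 0, 1]].
M⁴ = P·diag(16, 81, 81)·P⁻¹ = [[-114, -130, 0], [195, 211, 0], [0, 0, 81]].
The requested entry is -114.

-114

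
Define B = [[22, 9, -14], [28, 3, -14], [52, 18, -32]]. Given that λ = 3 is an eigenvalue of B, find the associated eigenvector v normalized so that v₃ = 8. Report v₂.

4

B − 3I = [[19, 9, -14], [28, 0, -14], [52, 18, -35]].
Solving (B − 3I)v = 0 gives the eigenspace spanned by (4, 4, 8).
With v₃ = 8, v = (4, 4, 8), so v₂ = 4.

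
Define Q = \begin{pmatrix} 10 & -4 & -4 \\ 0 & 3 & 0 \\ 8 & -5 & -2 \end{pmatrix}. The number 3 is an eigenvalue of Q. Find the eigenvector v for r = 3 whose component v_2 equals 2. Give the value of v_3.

-2

Q − 3I = [[7, -4, -4], [0, 0, 0], [8, -5, -5]].
Solving (Q − 3I)v = 0 gives the eigenspace spanned by (0, 2, -2).
With v_2 = 2, v = (0, 2, -2), so v_3 = -2.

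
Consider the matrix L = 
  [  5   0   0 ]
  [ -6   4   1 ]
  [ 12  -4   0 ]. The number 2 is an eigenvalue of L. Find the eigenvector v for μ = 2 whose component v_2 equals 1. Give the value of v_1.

L − 2I = [[3, 0, 0], [-6, 2, 1], [12, -4, -2]].
Solving (L − 2I)v = 0 gives the eigenspace spanned by (0, 1, -2).
With v_2 = 1, v = (0, 1, -2), so v_1 = 0.

0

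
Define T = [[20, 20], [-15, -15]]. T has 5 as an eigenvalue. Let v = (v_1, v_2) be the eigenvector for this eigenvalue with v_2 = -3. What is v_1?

T − 5I = [[15, 20], [-15, -20]].
Solving (T − 5I)v = 0 gives the eigenspace spanned by (4, -3).
With v_2 = -3, v = (4, -3), so v_1 = 4.

4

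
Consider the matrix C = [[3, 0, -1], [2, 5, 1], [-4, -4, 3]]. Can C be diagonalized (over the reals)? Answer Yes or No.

No

Characteristic polynomial: p(s) = s^3 - 11s^2 + 39s - 45 = (s - 5)(s - 3)^2.
s = 3 has algebraic multiplicity 2; rank(C − 3I) = 2, so geometric multiplicity = 1.
Geometric multiplicity < algebraic multiplicity, so C is not diagonalizable.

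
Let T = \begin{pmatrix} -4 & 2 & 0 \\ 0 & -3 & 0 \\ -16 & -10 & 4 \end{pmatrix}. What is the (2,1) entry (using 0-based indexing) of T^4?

-1050

Characteristic polynomial: μ^3 + 3μ^2 - 16μ - 48 = (μ - 4)(μ + 3)(μ + 4), so the eigenvalues are -4, -3, 4.
μ=-3: eigenvector (2, 1, 6).
μ=-4: eigenvector (1, 0, 2).
μ=4: eigenvector (0, 0, 1).
P = [[2, 1, 0], [1, 0, 0], [6, 2, 1]], D = diag(-3, -4, 4), P⁻¹ = [[0, 1, 0], [1, -2, 0], [-2, -2, 1]].
T⁴ = P·diag(81, 256, 256)·P⁻¹ = [[256, -350, 0], [0, 81, 0], [0, -1050, 256]].
The requested entry is -1050.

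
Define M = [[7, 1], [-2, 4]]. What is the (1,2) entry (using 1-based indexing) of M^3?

91

Characteristic polynomial: r^2 - 11r + 30 = (r - 6)(r - 5), so the eigenvalues are 5, 6.
r=6: eigenvector (1, -1).
r=5: eigenvector (-1, 2).
P = [[1, -1], [-1, 2]], D = diag(6, 5), P⁻¹ = [[2, 1], [1, 1]].
M³ = P·diag(216, 125)·P⁻¹ = [[307, 91], [-182, 34]].
The requested entry is 91.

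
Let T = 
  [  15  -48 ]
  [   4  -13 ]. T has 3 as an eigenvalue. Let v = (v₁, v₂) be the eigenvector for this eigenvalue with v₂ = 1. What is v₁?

T − 3I = [[12, -48], [4, -16]].
Solving (T − 3I)v = 0 gives the eigenspace spanned by (4, 1).
With v₂ = 1, v = (4, 1), so v₁ = 4.

4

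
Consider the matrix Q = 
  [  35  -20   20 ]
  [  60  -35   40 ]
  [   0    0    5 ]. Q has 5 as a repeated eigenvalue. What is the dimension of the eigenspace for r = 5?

Q − 5I = [[30, -20, 20], [60, -40, 40], [0, 0, 0]].
This matrix has rank 1, so its null space has dimension 3 − 1 = 2.

2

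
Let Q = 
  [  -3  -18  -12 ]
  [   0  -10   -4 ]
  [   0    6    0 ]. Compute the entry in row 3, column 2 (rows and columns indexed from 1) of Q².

-60

Characteristic polynomial: s^3 + 13s^2 + 54s + 72 = (s + 3)(s + 4)(s + 6), so the eigenvalues are -6, -4, -3.
s=-4: eigenvector (0, -2, 3).
s=-6: eigenvector (2, 1, -1).
s=-3: eigenvector (1, 0, 0).
P = [[0, 2, 1], [-2, 1, 0], [3, -1, 0]], D = diag(-4, -6, -3), P⁻¹ = [[0, 1, 1], [0, 3, 2], [1, -6, -4]].
Q² = P·diag(16, 36, 9)·P⁻¹ = [[9, 162, 108], [0, 76, 40], [0, -60, -24]].
The requested entry is -60.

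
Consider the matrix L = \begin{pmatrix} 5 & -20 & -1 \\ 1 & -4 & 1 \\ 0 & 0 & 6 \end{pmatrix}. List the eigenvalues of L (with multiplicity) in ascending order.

Characteristic polynomial: p(t) = t^3 - 7t^2 + 6t = t(t - 6)(t - 1).
Roots (with multiplicity): 0, 1, 6.

0, 1, 6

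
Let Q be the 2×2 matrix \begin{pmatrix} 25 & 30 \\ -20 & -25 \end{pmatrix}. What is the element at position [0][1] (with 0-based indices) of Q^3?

Characteristic polynomial: μ^2 - 25 = (μ - 5)(μ + 5), so the eigenvalues are -5, 5.
μ=5: eigenvector (3, -2).
μ=-5: eigenvector (1, -1).
P = [[3, 1], [-2, -1]], D = diag(5, -5), P⁻¹ = [[1, 1], [-2, -3]].
Q³ = P·diag(125, -125)·P⁻¹ = [[625, 750], [-500, -625]].
The requested entry is 750.

750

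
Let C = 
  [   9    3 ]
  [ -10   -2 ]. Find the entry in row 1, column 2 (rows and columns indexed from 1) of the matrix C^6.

Characteristic polynomial: t^2 - 7t + 12 = (t - 4)(t - 3), so the eigenvalues are 3, 4.
t=3: eigenvector (-1, 2).
t=4: eigenvector (-3, 5).
P = [[-1, -3], [2, 5]], D = diag(3, 4), P⁻¹ = [[5, 3], [-2, -1]].
C⁶ = P·diag(729, 4096)·P⁻¹ = [[20931, 10101], [-33670, -16106]].
The requested entry is 10101.

10101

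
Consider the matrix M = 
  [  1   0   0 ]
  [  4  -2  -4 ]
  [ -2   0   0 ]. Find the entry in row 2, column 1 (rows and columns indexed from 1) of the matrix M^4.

4

Characteristic polynomial: μ^3 + μ^2 - 2μ = μ(μ - 1)(μ + 2), so the eigenvalues are -2, 0, 1.
μ=1: eigenvector (1, 4, -2).
μ=-2: eigenvector (0, 1, 0).
μ=0: eigenvector (0, -2, 1).
P = [[1, 0, 0], [4, 1, -2], [-2, 0, 1]], D = diag(1, -2, 0), P⁻¹ = [[1, 0, 0], [0, 1, 2], [2, 0, 1]].
M⁴ = P·diag(1, 16, 0)·P⁻¹ = [[1, 0, 0], [4, 16, 32], [-2, 0, 0]].
The requested entry is 4.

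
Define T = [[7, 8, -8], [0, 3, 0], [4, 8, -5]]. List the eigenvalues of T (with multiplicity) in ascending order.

-1, 3, 3

Characteristic polynomial: p(λ) = λ^3 - 5λ^2 + 3λ + 9 = (λ - 3)^2(λ + 1).
Roots (with multiplicity): -1, 3, 3.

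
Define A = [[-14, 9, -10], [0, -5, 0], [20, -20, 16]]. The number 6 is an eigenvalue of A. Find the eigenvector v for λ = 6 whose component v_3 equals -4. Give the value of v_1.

2

A − 6I = [[-20, 9, -10], [0, -11, 0], [20, -20, 10]].
Solving (A − 6I)v = 0 gives the eigenspace spanned by (2, 0, -4).
With v_3 = -4, v = (2, 0, -4), so v_1 = 2.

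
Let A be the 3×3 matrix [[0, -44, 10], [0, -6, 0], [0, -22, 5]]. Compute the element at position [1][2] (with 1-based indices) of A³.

-1364

Characteristic polynomial: λ^3 + λ^2 - 30λ = λ(λ - 5)(λ + 6), so the eigenvalues are -6, 0, 5.
λ=0: eigenvector (1, 0, 0).
λ=-6: eigenvector (4, 1, 2).
λ=5: eigenvector (2, 0, 1).
P = [[1, 4, 2], [0, 1, 0], [0, 2, 1]], D = diag(0, -6, 5), P⁻¹ = [[1, 0, -2], [0, 1, 0], [0, -2, 1]].
A³ = P·diag(0, -216, 125)·P⁻¹ = [[0, -1364, 250], [0, -216, 0], [0, -682, 125]].
The requested entry is -1364.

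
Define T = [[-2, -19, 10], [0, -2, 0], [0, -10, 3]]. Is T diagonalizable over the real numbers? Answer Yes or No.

Characteristic polynomial: p(s) = s^3 + s^2 - 8s - 12 = (s - 3)(s + 2)^2.
s = -2 has algebraic multiplicity 2; rank(T + 2I) = 2, so geometric multiplicity = 1.
Geometric multiplicity < algebraic multiplicity, so T is not diagonalizable.

No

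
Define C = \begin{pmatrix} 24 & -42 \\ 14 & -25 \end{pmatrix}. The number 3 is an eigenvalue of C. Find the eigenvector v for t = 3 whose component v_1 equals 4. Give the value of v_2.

2

C − 3I = [[21, -42], [14, -28]].
Solving (C − 3I)v = 0 gives the eigenspace spanned by (4, 2).
With v_1 = 4, v = (4, 2), so v_2 = 2.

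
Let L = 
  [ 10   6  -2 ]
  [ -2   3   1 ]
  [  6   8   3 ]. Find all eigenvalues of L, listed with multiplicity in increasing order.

Characteristic polynomial: p(s) = s^3 - 16s^2 + 85s - 150 = (s - 6)(s - 5)^2.
Roots (with multiplicity): 5, 5, 6.

5, 5, 6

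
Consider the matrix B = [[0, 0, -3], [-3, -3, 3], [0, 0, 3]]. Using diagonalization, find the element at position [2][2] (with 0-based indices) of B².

Characteristic polynomial: r^3 - 9r = r(r - 3)(r + 3), so the eigenvalues are -3, 0, 3.
r=0: eigenvector (1, -1, 0).
r=-3: eigenvector (0, 1, 0).
r=3: eigenvector (-1, 1, 1).
P = [[1, 0, -1], [-1, 1, 1], [0, 0, 1]], D = diag(0, -3, 3), P⁻¹ = [[1, 0, 1], [1, 1, 0], [0, 0, 1]].
B² = P·diag(0, 9, 9)·P⁻¹ = [[0, 0, -9], [9, 9, 9], [0, 0, 9]].
The requested entry is 9.

9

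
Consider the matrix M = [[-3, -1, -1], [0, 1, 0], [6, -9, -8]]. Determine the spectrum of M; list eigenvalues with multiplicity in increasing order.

-6, -5, 1

Characteristic polynomial: p(s) = s^3 + 10s^2 + 19s - 30 = (s - 1)(s + 5)(s + 6).
Roots (with multiplicity): -6, -5, 1.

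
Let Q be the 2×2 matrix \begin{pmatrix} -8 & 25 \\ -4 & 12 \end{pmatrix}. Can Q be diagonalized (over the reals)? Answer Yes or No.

Characteristic polynomial: p(s) = s^2 - 4s + 4 = (s - 2)^2.
s = 2 has algebraic multiplicity 2; rank(Q − 2I) = 1, so geometric multiplicity = 1.
Geometric multiplicity < algebraic multiplicity, so Q is not diagonalizable.

No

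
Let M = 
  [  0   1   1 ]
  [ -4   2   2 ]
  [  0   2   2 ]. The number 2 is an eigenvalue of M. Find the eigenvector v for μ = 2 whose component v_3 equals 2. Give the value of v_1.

1

M − 2I = [[-2, 1, 1], [-4, 0, 2], [0, 2, 0]].
Solving (M − 2I)v = 0 gives the eigenspace spanned by (1, 0, 2).
With v_3 = 2, v = (1, 0, 2), so v_1 = 1.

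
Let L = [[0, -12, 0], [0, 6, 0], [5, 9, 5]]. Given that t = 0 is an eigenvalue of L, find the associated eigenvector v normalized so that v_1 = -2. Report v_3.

2

L = [[0, -12, 0], [0, 6, 0], [5, 9, 5]].
Solving (L)v = 0 gives the eigenspace spanned by (-2, 0, 2).
With v_1 = -2, v = (-2, 0, 2), so v_3 = 2.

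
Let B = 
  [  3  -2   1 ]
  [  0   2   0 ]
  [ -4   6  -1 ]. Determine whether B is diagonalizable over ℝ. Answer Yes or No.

No

Characteristic polynomial: p(μ) = μ^3 - 4μ^2 + 5μ - 2 = (μ - 2)(μ - 1)^2.
μ = 1 has algebraic multiplicity 2; rank(B − 1I) = 2, so geometric multiplicity = 1.
Geometric multiplicity < algebraic multiplicity, so B is not diagonalizable.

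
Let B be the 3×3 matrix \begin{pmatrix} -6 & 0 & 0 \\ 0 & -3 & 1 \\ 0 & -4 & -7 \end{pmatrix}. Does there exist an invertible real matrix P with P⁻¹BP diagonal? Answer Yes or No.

No

Characteristic polynomial: p(t) = t^3 + 16t^2 + 85t + 150 = (t + 5)^2(t + 6).
t = -5 has algebraic multiplicity 2; rank(B + 5I) = 2, so geometric multiplicity = 1.
Geometric multiplicity < algebraic multiplicity, so B is not diagonalizable.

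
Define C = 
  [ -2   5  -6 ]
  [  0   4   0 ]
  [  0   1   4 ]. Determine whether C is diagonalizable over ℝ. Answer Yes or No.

Characteristic polynomial: p(s) = s^3 - 6s^2 + 32 = (s - 4)^2(s + 2).
s = 4 has algebraic multiplicity 2; rank(C − 4I) = 2, so geometric multiplicity = 1.
Geometric multiplicity < algebraic multiplicity, so C is not diagonalizable.

No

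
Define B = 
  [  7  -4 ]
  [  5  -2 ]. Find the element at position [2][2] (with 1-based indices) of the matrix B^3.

-68

Characteristic polynomial: t^2 - 5t + 6 = (t - 3)(t - 2), so the eigenvalues are 2, 3.
t=3: eigenvector (1, 1).
t=2: eigenvector (4, 5).
P = [[1, 4], [1, 5]], D = diag(3, 2), P⁻¹ = [[5, -4], [-1, 1]].
B³ = P·diag(27, 8)·P⁻¹ = [[103, -76], [95, -68]].
The requested entry is -68.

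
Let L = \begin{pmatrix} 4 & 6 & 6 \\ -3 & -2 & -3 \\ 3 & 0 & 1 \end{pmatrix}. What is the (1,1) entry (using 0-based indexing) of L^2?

-14

Characteristic polynomial: λ^3 - 3λ^2 - 6λ + 8 = (λ - 4)(λ - 1)(λ + 2), so the eigenvalues are -2, 1, 4.
λ=1: eigenvector (0, 1, -1).
λ=4: eigenvector (-1, 1, -1).
λ=-2: eigenvector (-1, 0, 1).
P = [[0, -1, -1], [1, 1, 0], [-1, -1, 1]], D = diag(1, 4, -2), P⁻¹ = [[1, 2, 1], [-1, -1, -1], [0, 1, 1]].
L² = P·diag(1, 16, 4)·P⁻¹ = [[16, 12, 12], [-15, -14, -15], [15, 18, 19]].
The requested entry is -14.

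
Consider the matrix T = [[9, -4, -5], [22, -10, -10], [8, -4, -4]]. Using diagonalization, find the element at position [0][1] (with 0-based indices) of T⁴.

Characteristic polynomial: μ^3 + 5μ^2 + 2μ - 8 = (μ - 1)(μ + 2)(μ + 4), so the eigenvalues are -4, -2, 1.
μ=1: eigenvector (1, 2, 0).
μ=-4: eigenvector (1, 2, 1).
μ=-2: eigenvector (-2, -3, -2).
P = [[1, 1, -2], [2, 2, -3], [0, 1, -2]], D = diag(1, -4, -2), P⁻¹ = [[1, 0, -1], [-4, 2, 1], [-2, 1, 0]].
T⁴ = P·diag(1, 256, 16)·P⁻¹ = [[-959, 480, 255], [-1950, 976, 510], [-960, 480, 256]].
The requested entry is 480.

480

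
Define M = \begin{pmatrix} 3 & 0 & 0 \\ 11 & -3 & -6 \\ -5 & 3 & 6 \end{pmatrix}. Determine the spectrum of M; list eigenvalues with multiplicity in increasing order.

Characteristic polynomial: p(λ) = λ^3 - 6λ^2 + 9λ = λ(λ - 3)^2.
Roots (with multiplicity): 0, 3, 3.

0, 3, 3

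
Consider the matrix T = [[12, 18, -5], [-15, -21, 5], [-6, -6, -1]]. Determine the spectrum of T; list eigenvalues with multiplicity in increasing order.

-6, -3, -1

Characteristic polynomial: p(s) = s^3 + 10s^2 + 27s + 18 = (s + 1)(s + 3)(s + 6).
Roots (with multiplicity): -6, -3, -1.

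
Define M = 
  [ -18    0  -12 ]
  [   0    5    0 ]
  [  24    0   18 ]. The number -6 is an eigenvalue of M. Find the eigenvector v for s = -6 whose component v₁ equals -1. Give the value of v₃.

1

M + 6I = [[-12, 0, -12], [0, 11, 0], [24, 0, 24]].
Solving (M + 6I)v = 0 gives the eigenspace spanned by (-1, 0, 1).
With v₁ = -1, v = (-1, 0, 1), so v₃ = 1.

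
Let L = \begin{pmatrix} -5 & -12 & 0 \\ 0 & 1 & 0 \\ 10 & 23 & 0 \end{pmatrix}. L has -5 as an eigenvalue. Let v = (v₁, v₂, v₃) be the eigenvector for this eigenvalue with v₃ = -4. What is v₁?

2

L + 5I = [[0, -12, 0], [0, 6, 0], [10, 23, 5]].
Solving (L + 5I)v = 0 gives the eigenspace spanned by (2, 0, -4).
With v₃ = -4, v = (2, 0, -4), so v₁ = 2.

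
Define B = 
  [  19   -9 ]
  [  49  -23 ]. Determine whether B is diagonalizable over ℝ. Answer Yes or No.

Characteristic polynomial: p(r) = r^2 + 4r + 4 = (r + 2)^2.
r = -2 has algebraic multiplicity 2; rank(B + 2I) = 1, so geometric multiplicity = 1.
Geometric multiplicity < algebraic multiplicity, so B is not diagonalizable.

No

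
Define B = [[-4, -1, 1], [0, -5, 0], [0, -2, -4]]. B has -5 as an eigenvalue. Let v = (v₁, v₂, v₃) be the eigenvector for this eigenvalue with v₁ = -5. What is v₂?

5

B + 5I = [[1, -1, 1], [0, 0, 0], [0, -2, 1]].
Solving (B + 5I)v = 0 gives the eigenspace spanned by (-5, 5, 10).
With v₁ = -5, v = (-5, 5, 10), so v₂ = 5.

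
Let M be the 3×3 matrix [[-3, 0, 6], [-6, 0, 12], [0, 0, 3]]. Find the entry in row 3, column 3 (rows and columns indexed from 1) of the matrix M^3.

Characteristic polynomial: r^3 - 9r = r(r - 3)(r + 3), so the eigenvalues are -3, 0, 3.
r=-3: eigenvector (1, 2, 0).
r=0: eigenvector (0, 1, 0).
r=3: eigenvector (1, 2, 1).
P = [[1, 0, 1], [2, 1, 2], [0, 0, 1]], D = diag(-3, 0, 3), P⁻¹ = [[1, 0, -1], [-2, 1, 0], [0, 0, 1]].
M³ = P·diag(-27, 0, 27)·P⁻¹ = [[-27, 0, 54], [-54, 0, 108], [0, 0, 27]].
The requested entry is 27.

27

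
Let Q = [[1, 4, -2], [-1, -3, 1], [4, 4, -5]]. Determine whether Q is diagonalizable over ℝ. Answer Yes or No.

No

Characteristic polynomial: p(μ) = μ^3 + 7μ^2 + 15μ + 9 = (μ + 1)(μ + 3)^2.
μ = -3 has algebraic multiplicity 2; rank(Q + 3I) = 2, so geometric multiplicity = 1.
Geometric multiplicity < algebraic multiplicity, so Q is not diagonalizable.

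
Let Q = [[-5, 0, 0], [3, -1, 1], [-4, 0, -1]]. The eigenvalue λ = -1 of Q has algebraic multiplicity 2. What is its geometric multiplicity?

1

Q + 1I = [[-4, 0, 0], [3, 0, 1], [-4, 0, 0]].
This matrix has rank 2, so its null space has dimension 3 − 2 = 1.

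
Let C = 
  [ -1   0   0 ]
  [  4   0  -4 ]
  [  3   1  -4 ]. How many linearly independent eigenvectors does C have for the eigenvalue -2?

C + 2I = [[1, 0, 0], [4, 2, -4], [3, 1, -2]].
This matrix has rank 2, so its null space has dimension 3 − 2 = 1.

1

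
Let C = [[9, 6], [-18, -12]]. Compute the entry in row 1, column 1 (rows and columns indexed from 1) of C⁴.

-243

Characteristic polynomial: s^2 + 3s = s(s + 3), so the eigenvalues are -3, 0.
s=0: eigenvector (2, -3).
s=-3: eigenvector (1, -2).
P = [[2, 1], [-3, -2]], D = diag(0, -3), P⁻¹ = [[2, 1], [-3, -2]].
C⁴ = P·diag(0, 81)·P⁻¹ = [[-243, -162], [486, 324]].
The requested entry is -243.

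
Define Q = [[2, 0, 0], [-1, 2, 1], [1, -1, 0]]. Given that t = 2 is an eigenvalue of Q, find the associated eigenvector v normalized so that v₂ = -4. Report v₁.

Q − 2I = [[0, 0, 0], [-1, 0, 1], [1, -1, -2]].
Solving (Q − 2I)v = 0 gives the eigenspace spanned by (4, -4, 4).
With v₂ = -4, v = (4, -4, 4), so v₁ = 4.

4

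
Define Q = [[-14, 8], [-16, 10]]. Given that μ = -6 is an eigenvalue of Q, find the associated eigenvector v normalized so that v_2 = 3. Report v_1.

3

Q + 6I = [[-8, 8], [-16, 16]].
Solving (Q + 6I)v = 0 gives the eigenspace spanned by (3, 3).
With v_2 = 3, v = (3, 3), so v_1 = 3.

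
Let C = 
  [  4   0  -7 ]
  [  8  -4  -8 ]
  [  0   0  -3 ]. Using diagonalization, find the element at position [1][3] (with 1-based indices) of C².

-7

Characteristic polynomial: μ^3 + 3μ^2 - 16μ - 48 = (μ - 4)(μ + 3)(μ + 4), so the eigenvalues are -4, -3, 4.
μ=4: eigenvector (1, 1, 0).
μ=-3: eigenvector (1, 0, 1).
μ=-4: eigenvector (0, 1, 0).
P = [[1, 1, 0], [1, 0, 1], [0, 1, 0]], D = diag(4, -3, -4), P⁻¹ = [[1, 0, -1], [0, 0, 1], [-1, 1, 1]].
C² = P·diag(16, 9, 16)·P⁻¹ = [[16, 0, -7], [0, 16, 0], [0, 0, 9]].
The requested entry is -7.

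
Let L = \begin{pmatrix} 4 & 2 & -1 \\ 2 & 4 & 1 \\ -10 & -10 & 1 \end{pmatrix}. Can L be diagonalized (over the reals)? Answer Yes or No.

Characteristic polynomial: p(s) = s^3 - 9s^2 + 20s - 12 = (s - 6)(s - 2)(s - 1).
All 3 eigenvalues are distinct, so L is diagonalizable.

Yes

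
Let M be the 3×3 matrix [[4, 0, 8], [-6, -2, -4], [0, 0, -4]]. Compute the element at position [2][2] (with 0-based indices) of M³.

-64

Characteristic polynomial: t^3 + 2t^2 - 16t - 32 = (t - 4)(t + 2)(t + 4), so the eigenvalues are -4, -2, 4.
t=4: eigenvector (1, -1, 0).
t=-4: eigenvector (-1, -1, 1).
t=-2: eigenvector (0, 1, 0).
P = [[1, -1, 0], [-1, -1, 1], [0, 1, 0]], D = diag(4, -4, -2), P⁻¹ = [[1, 0, 1], [0, 0, 1], [1, 1, 2]].
M³ = P·diag(64, -64, -8)·P⁻¹ = [[64, 0, 128], [-72, -8, -16], [0, 0, -64]].
The requested entry is -64.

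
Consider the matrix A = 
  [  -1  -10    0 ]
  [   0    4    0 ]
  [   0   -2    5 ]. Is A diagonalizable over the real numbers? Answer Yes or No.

Characteristic polynomial: p(t) = t^3 - 8t^2 + 11t + 20 = (t - 5)(t - 4)(t + 1).
All 3 eigenvalues are distinct, so A is diagonalizable.

Yes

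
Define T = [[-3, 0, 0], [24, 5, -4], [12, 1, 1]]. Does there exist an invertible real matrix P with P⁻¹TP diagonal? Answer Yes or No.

No

Characteristic polynomial: p(μ) = μ^3 - 3μ^2 - 9μ + 27 = (μ - 3)^2(μ + 3).
μ = 3 has algebraic multiplicity 2; rank(T − 3I) = 2, so geometric multiplicity = 1.
Geometric multiplicity < algebraic multiplicity, so T is not diagonalizable.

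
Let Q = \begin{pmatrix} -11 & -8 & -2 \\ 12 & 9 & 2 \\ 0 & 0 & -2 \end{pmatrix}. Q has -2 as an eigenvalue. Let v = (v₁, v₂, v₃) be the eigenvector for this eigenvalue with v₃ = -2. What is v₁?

Q + 2I = [[-9, -8, -2], [12, 11, 2], [0, 0, 0]].
Solving (Q + 2I)v = 0 gives the eigenspace spanned by (4, -4, -2).
With v₃ = -2, v = (4, -4, -2), so v₁ = 4.

4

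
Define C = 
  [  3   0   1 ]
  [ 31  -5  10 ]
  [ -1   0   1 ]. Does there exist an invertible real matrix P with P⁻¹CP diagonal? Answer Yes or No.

Characteristic polynomial: p(λ) = λ^3 + λ^2 - 16λ + 20 = (λ - 2)^2(λ + 5).
λ = 2 has algebraic multiplicity 2; rank(C − 2I) = 2, so geometric multiplicity = 1.
Geometric multiplicity < algebraic multiplicity, so C is not diagonalizable.

No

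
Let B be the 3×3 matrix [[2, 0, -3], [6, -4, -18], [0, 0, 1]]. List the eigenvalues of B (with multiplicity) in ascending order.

-4, 1, 2

Characteristic polynomial: p(μ) = μ^3 + μ^2 - 10μ + 8 = (μ - 2)(μ - 1)(μ + 4).
Roots (with multiplicity): -4, 1, 2.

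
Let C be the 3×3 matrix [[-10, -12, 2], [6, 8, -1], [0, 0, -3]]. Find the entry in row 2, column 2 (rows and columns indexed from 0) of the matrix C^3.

-27

Characteristic polynomial: μ^3 + 5μ^2 - 2μ - 24 = (μ - 2)(μ + 3)(μ + 4), so the eigenvalues are -4, -3, 2.
μ=2: eigenvector (-1, 1, 0).
μ=-4: eigenvector (-2, 1, 0).
μ=-3: eigenvector (2, -1, 1).
P = [[-1, -2, 2], [1, 1, -1], [0, 0, 1]], D = diag(2, -4, -3), P⁻¹ = [[1, 2, 0], [-1, -1, 1], [0, 0, 1]].
C³ = P·diag(8, -64, -27)·P⁻¹ = [[-136, -144, 74], [72, 80, -37], [0, 0, -27]].
The requested entry is -27.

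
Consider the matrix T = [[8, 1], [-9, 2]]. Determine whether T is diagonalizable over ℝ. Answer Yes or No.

Characteristic polynomial: p(μ) = μ^2 - 10μ + 25 = (μ - 5)^2.
μ = 5 has algebraic multiplicity 2; rank(T − 5I) = 1, so geometric multiplicity = 1.
Geometric multiplicity < algebraic multiplicity, so T is not diagonalizable.

No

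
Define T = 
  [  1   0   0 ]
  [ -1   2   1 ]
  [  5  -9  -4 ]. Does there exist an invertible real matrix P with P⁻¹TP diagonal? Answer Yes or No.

Characteristic polynomial: p(μ) = μ^3 + μ^2 - μ - 1 = (μ - 1)(μ + 1)^2.
μ = -1 has algebraic multiplicity 2; rank(T + 1I) = 2, so geometric multiplicity = 1.
Geometric multiplicity < algebraic multiplicity, so T is not diagonalizable.

No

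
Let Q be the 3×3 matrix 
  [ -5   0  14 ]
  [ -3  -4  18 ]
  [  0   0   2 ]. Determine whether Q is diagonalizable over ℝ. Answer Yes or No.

Characteristic polynomial: p(λ) = λ^3 + 7λ^2 + 2λ - 40 = (λ - 2)(λ + 4)(λ + 5).
All 3 eigenvalues are distinct, so Q is diagonalizable.

Yes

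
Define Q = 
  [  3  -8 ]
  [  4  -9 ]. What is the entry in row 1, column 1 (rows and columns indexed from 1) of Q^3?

123

Characteristic polynomial: t^2 + 6t + 5 = (t + 1)(t + 5), so the eigenvalues are -5, -1.
t=-1: eigenvector (2, 1).
t=-5: eigenvector (-1, -1).
P = [[2, -1], [1, -1]], D = diag(-1, -5), P⁻¹ = [[1, -1], [1, -2]].
Q³ = P·diag(-1, -125)·P⁻¹ = [[123, -248], [124, -249]].
The requested entry is 123.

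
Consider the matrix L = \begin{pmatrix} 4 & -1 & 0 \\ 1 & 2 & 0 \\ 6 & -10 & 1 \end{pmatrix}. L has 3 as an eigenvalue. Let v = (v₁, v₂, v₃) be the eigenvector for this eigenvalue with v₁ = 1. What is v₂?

1

L − 3I = [[1, -1, 0], [1, -1, 0], [6, -10, -2]].
Solving (L − 3I)v = 0 gives the eigenspace spanned by (1, 1, -2).
With v₁ = 1, v = (1, 1, -2), so v₂ = 1.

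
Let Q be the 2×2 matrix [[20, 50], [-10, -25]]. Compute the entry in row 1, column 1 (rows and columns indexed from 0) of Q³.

Characteristic polynomial: μ^2 + 5μ = μ(μ + 5), so the eigenvalues are -5, 0.
μ=0: eigenvector (5, -2).
μ=-5: eigenvector (-2, 1).
P = [[5, -2], [-2, 1]], D = diag(0, -5), P⁻¹ = [[1, 2], [2, 5]].
Q³ = P·diag(0, -125)·P⁻¹ = [[500, 1250], [-250, -625]].
The requested entry is -625.

-625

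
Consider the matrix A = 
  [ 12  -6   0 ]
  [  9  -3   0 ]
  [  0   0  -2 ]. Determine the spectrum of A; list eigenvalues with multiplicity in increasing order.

-2, 3, 6

Characteristic polynomial: p(s) = s^3 - 7s^2 + 36 = (s - 6)(s - 3)(s + 2).
Roots (with multiplicity): -2, 3, 6.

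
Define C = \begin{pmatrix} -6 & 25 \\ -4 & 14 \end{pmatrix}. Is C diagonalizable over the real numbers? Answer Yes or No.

Characteristic polynomial: p(t) = t^2 - 8t + 16 = (t - 4)^2.
t = 4 has algebraic multiplicity 2; rank(C − 4I) = 1, so geometric multiplicity = 1.
Geometric multiplicity < algebraic multiplicity, so C is not diagonalizable.

No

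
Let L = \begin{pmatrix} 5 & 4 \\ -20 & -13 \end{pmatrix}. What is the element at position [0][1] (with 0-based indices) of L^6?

-29792

Characteristic polynomial: μ^2 + 8μ + 15 = (μ + 3)(μ + 5), so the eigenvalues are -5, -3.
μ=-5: eigenvector (2, -5).
μ=-3: eigenvector (-1, 2).
P = [[2, -1], [-5, 2]], D = diag(-5, -3), P⁻¹ = [[-2, -1], [-5, -2]].
L⁶ = P·diag(15625, 729)·P⁻¹ = [[-58855, -29792], [148960, 75209]].
The requested entry is -29792.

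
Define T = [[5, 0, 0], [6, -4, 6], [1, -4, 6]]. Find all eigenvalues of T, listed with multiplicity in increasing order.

0, 2, 5

Characteristic polynomial: p(r) = r^3 - 7r^2 + 10r = r(r - 5)(r - 2).
Roots (with multiplicity): 0, 2, 5.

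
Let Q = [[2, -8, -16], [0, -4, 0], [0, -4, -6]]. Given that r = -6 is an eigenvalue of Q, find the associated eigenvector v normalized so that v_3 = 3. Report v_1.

Q + 6I = [[8, -8, -16], [0, 2, 0], [0, -4, 0]].
Solving (Q + 6I)v = 0 gives the eigenspace spanned by (6, 0, 3).
With v_3 = 3, v = (6, 0, 3), so v_1 = 6.

6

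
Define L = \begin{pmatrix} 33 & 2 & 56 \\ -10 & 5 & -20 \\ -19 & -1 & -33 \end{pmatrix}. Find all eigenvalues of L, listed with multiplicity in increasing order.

-5, 5, 5

Characteristic polynomial: p(λ) = λ^3 - 5λ^2 - 25λ + 125 = (λ - 5)^2(λ + 5).
Roots (with multiplicity): -5, 5, 5.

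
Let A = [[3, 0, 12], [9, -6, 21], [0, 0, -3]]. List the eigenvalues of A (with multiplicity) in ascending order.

-6, -3, 3

Characteristic polynomial: p(λ) = λ^3 + 6λ^2 - 9λ - 54 = (λ - 3)(λ + 3)(λ + 6).
Roots (with multiplicity): -6, -3, 3.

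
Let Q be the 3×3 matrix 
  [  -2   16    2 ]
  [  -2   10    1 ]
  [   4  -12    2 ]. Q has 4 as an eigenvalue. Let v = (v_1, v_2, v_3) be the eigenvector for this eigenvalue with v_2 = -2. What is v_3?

4

Q − 4I = [[-6, 16, 2], [-2, 6, 1], [4, -12, -2]].
Solving (Q − 4I)v = 0 gives the eigenspace spanned by (-4, -2, 4).
With v_2 = -2, v = (-4, -2, 4), so v_3 = 4.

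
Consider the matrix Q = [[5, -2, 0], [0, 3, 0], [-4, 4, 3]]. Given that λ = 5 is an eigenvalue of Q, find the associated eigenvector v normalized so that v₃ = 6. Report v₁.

-3

Q − 5I = [[0, -2, 0], [0, -2, 0], [-4, 4, -2]].
Solving (Q − 5I)v = 0 gives the eigenspace spanned by (-3, 0, 6).
With v₃ = 6, v = (-3, 0, 6), so v₁ = -3.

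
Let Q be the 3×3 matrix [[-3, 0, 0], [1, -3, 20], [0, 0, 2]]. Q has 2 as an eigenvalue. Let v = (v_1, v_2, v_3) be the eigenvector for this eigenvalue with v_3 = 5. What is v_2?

Q − 2I = [[-5, 0, 0], [1, -5, 20], [0, 0, 0]].
Solving (Q − 2I)v = 0 gives the eigenspace spanned by (0, 20, 5).
With v_3 = 5, v = (0, 20, 5), so v_2 = 20.

20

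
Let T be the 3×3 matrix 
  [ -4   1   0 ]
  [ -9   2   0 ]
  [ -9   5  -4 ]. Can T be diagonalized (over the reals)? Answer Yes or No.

Characteristic polynomial: p(r) = r^3 + 6r^2 + 9r + 4 = (r + 1)^2(r + 4).
r = -1 has algebraic multiplicity 2; rank(T + 1I) = 2, so geometric multiplicity = 1.
Geometric multiplicity < algebraic multiplicity, so T is not diagonalizable.

No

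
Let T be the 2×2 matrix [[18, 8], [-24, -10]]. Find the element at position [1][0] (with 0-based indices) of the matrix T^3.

Characteristic polynomial: λ^2 - 8λ + 12 = (λ - 6)(λ - 2), so the eigenvalues are 2, 6.
λ=2: eigenvector (1, -2).
λ=6: eigenvector (2, -3).
P = [[1, 2], [-2, -3]], D = diag(2, 6), P⁻¹ = [[-3, -2], [2, 1]].
T³ = P·diag(8, 216)·P⁻¹ = [[840, 416], [-1248, -616]].
The requested entry is -1248.

-1248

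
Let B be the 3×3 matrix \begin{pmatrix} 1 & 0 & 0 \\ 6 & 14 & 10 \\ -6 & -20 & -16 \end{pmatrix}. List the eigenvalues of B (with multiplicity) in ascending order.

Characteristic polynomial: p(t) = t^3 + t^2 - 26t + 24 = (t - 4)(t - 1)(t + 6).
Roots (with multiplicity): -6, 1, 4.

-6, 1, 4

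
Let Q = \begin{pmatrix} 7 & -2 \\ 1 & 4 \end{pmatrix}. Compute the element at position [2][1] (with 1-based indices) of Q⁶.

Characteristic polynomial: s^2 - 11s + 30 = (s - 6)(s - 5), so the eigenvalues are 5, 6.
s=5: eigenvector (1, 1).
s=6: eigenvector (-2, -1).
P = [[1, -2], [1, -1]], D = diag(5, 6), P⁻¹ = [[-1, 2], [-1, 1]].
Q⁶ = P·diag(15625, 46656)·P⁻¹ = [[77687, -62062], [31031, -15406]].
The requested entry is 31031.

31031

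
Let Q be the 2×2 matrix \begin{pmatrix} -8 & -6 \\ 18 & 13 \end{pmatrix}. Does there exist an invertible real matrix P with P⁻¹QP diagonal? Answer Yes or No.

Yes

Characteristic polynomial: p(r) = r^2 - 5r + 4 = (r - 4)(r - 1).
All 2 eigenvalues are distinct, so Q is diagonalizable.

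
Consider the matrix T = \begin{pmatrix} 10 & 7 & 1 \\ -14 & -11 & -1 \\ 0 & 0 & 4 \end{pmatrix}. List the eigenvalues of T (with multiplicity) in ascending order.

Characteristic polynomial: p(λ) = λ^3 - 3λ^2 - 16λ + 48 = (λ - 4)(λ - 3)(λ + 4).
Roots (with multiplicity): -4, 3, 4.

-4, 3, 4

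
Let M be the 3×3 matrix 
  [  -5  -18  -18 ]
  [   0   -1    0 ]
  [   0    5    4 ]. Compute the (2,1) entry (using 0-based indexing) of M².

Characteristic polynomial: t^3 + 2t^2 - 19t - 20 = (t - 4)(t + 1)(t + 5), so the eigenvalues are -5, -1, 4.
t=-5: eigenvector (1, 0, 0).
t=-1: eigenvector (0, 1, -1).
t=4: eigenvector (-2, 0, 1).
P = [[1, 0, -2], [0, 1, 0], [0, -1, 1]], D = diag(-5, -1, 4), P⁻¹ = [[1, 2, 2], [0, 1, 0], [0, 1, 1]].
M² = P·diag(25, 1, 16)·P⁻¹ = [[25, 18, 18], [0, 1, 0], [0, 15, 16]].
The requested entry is 15.

15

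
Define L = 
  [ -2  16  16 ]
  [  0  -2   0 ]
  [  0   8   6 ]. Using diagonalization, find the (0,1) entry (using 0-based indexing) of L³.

448

Characteristic polynomial: s^3 - 2s^2 - 20s - 24 = (s - 6)(s + 2)^2, so the eigenvalues are -2, -2, 6.
s=-2: eigenvector (1, 0, 0).
s=-2: eigenvector (-2, 1, -1).
s=6: eigenvector (2, 0, 1).
P = [[1, -2, 2], [0, 1, 0], [0, -1, 1]], D = diag(-2, -2, 6), P⁻¹ = [[1, 0, -2], [0, 1, 0], [0, 1, 1]].
L³ = P·diag(-8, -8, 216)·P⁻¹ = [[-8, 448, 448], [0, -8, 0], [0, 224, 216]].
The requested entry is 448.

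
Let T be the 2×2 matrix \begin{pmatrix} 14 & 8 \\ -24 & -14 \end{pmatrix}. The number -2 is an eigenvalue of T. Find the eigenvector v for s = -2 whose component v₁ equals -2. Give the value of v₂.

4

T + 2I = [[16, 8], [-24, -12]].
Solving (T + 2I)v = 0 gives the eigenspace spanned by (-2, 4).
With v₁ = -2, v = (-2, 4), so v₂ = 4.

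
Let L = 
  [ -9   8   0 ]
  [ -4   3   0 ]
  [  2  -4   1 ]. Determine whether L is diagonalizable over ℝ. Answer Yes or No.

Yes

Characteristic polynomial: p(s) = s^3 + 5s^2 - s - 5 = (s - 1)(s + 1)(s + 5).
All 3 eigenvalues are distinct, so L is diagonalizable.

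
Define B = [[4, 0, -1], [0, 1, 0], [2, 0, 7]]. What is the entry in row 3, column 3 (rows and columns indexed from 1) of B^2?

47

Characteristic polynomial: μ^3 - 12μ^2 + 41μ - 30 = (μ - 6)(μ - 5)(μ - 1), so the eigenvalues are 1, 5, 6.
μ=6: eigenvector (1, 0, -2).
μ=1: eigenvector (0, 1, 0).
μ=5: eigenvector (1, 0, -1).
P = [[1, 0, 1], [0, 1, 0], [-2, 0, -1]], D = diag(6, 1, 5), P⁻¹ = [[-1, 0, -1], [0, 1, 0], [2, 0, 1]].
B² = P·diag(36, 1, 25)·P⁻¹ = [[14, 0, -11], [0, 1, 0], [22, 0, 47]].
The requested entry is 47.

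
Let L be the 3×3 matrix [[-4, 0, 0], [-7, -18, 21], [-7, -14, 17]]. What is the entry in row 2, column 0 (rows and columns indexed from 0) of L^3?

Characteristic polynomial: r^3 + 5r^2 - 8r - 48 = (r - 3)(r + 4)^2, so the eigenvalues are -4, -4, 3.
r=-4: eigenvector (2, -1, 0).
r=-4: eigenvector (1, -2, -1).
r=3: eigenvector (0, 1, 1).
P = [[2, 1, 0], [-1, -2, 1], [0, -1, 1]], D = diag(-4, -4, 3), P⁻¹ = [[1, 1, -1], [-1, -2, 2], [-1, -2, 3]].
L³ = P·diag(-64, -64, 27)·P⁻¹ = [[-64, 0, 0], [-91, -246, 273], [-91, -182, 209]].
The requested entry is -91.

-91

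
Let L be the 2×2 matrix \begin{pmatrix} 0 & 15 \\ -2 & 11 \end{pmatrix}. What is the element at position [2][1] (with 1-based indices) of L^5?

-9302

Characteristic polynomial: t^2 - 11t + 30 = (t - 6)(t - 5), so the eigenvalues are 5, 6.
t=5: eigenvector (3, 1).
t=6: eigenvector (-5, -2).
P = [[3, -5], [1, -2]], D = diag(5, 6), P⁻¹ = [[2, -5], [1, -3]].
L⁵ = P·diag(3125, 7776)·P⁻¹ = [[-20130, 69765], [-9302, 31031]].
The requested entry is -9302.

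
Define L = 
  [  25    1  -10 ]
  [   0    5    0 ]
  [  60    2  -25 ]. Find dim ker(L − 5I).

L − 5I = [[20, 1, -10], [0, 0, 0], [60, 2, -30]].
This matrix has rank 2, so its null space has dimension 3 − 2 = 1.

1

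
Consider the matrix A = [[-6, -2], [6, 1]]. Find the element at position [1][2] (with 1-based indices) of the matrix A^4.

Characteristic polynomial: r^2 + 5r + 6 = (r + 2)(r + 3), so the eigenvalues are -3, -2.
r=-2: eigenvector (1, -2).
r=-3: eigenvector (2, -3).
P = [[1, 2], [-2, -3]], D = diag(-2, -3), P⁻¹ = [[-3, -2], [2, 1]].
A⁴ = P·diag(16, 81)·P⁻¹ = [[276, 130], [-390, -179]].
The requested entry is 130.

130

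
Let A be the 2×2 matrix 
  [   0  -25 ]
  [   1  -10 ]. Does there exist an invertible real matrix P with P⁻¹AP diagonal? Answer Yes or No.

Characteristic polynomial: p(μ) = μ^2 + 10μ + 25 = (μ + 5)^2.
μ = -5 has algebraic multiplicity 2; rank(A + 5I) = 1, so geometric multiplicity = 1.
Geometric multiplicity < algebraic multiplicity, so A is not diagonalizable.

No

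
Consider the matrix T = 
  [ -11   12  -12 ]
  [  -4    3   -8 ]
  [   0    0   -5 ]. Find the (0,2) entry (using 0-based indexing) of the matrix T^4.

Characteristic polynomial: r^3 + 13r^2 + 55r + 75 = (r + 3)(r + 5)^2, so the eigenvalues are -5, -5, -3.
r=-3: eigenvector (-3, -2, 0).
r=-5: eigenvector (2, 1, 0).
r=-5: eigenvector (-6, -2, 1).
P = [[-3, 2, -6], [-2, 1, -2], [0, 0, 1]], D = diag(-3, -5, -5), P⁻¹ = [[1, -2, 2], [2, -3, 6], [0, 0, 1]].
T⁴ = P·diag(81, 625, 625)·P⁻¹ = [[2257, -3264, 3264], [1088, -1551, 2176], [0, 0, 625]].
The requested entry is 3264.

3264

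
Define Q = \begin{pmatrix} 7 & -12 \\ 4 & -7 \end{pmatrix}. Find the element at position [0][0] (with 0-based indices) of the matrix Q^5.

Characteristic polynomial: μ^2 - 1 = (μ - 1)(μ + 1), so the eigenvalues are -1, 1.
μ=1: eigenvector (-2, -1).
μ=-1: eigenvector (-3, -2).
P = [[-2, -3], [-1, -2]], D = diag(1, -1), P⁻¹ = [[-2, 3], [1, -2]].
Q⁵ = P·diag(1, -1)·P⁻¹ = [[7, -12], [4, -7]].
The requested entry is 7.

7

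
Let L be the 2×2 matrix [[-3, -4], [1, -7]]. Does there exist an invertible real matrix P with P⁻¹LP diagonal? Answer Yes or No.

No

Characteristic polynomial: p(t) = t^2 + 10t + 25 = (t + 5)^2.
t = -5 has algebraic multiplicity 2; rank(L + 5I) = 1, so geometric multiplicity = 1.
Geometric multiplicity < algebraic multiplicity, so L is not diagonalizable.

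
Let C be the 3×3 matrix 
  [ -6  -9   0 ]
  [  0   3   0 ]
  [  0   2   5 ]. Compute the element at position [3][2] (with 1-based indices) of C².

Characteristic polynomial: t^3 - 2t^2 - 33t + 90 = (t - 5)(t - 3)(t + 6), so the eigenvalues are -6, 3, 5.
t=-6: eigenvector (1, 0, 0).
t=3: eigenvector (-1, 1, -1).
t=5: eigenvector (0, 0, 1).
P = [[1, -1, 0], [0, 1, 0], [0, -1, 1]], D = diag(-6, 3, 5), P⁻¹ = [[1, 1, 0], [0, 1, 0], [0, 1, 1]].
C² = P·diag(36, 9, 25)·P⁻¹ = [[36, 27, 0], [0, 9, 0], [0, 16, 25]].
The requested entry is 16.

16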